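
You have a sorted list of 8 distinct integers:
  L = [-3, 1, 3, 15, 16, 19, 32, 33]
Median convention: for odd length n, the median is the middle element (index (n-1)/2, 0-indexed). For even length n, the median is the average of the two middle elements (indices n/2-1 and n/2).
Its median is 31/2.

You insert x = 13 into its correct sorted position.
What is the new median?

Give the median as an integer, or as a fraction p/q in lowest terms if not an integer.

Old list (sorted, length 8): [-3, 1, 3, 15, 16, 19, 32, 33]
Old median = 31/2
Insert x = 13
Old length even (8). Middle pair: indices 3,4 = 15,16.
New length odd (9). New median = single middle element.
x = 13: 3 elements are < x, 5 elements are > x.
New sorted list: [-3, 1, 3, 13, 15, 16, 19, 32, 33]
New median = 15

Answer: 15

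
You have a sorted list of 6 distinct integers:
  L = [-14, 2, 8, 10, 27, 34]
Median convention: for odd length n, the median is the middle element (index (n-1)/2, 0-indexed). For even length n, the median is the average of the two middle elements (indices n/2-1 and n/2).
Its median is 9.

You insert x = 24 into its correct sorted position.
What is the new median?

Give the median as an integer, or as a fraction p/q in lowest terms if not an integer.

Answer: 10

Derivation:
Old list (sorted, length 6): [-14, 2, 8, 10, 27, 34]
Old median = 9
Insert x = 24
Old length even (6). Middle pair: indices 2,3 = 8,10.
New length odd (7). New median = single middle element.
x = 24: 4 elements are < x, 2 elements are > x.
New sorted list: [-14, 2, 8, 10, 24, 27, 34]
New median = 10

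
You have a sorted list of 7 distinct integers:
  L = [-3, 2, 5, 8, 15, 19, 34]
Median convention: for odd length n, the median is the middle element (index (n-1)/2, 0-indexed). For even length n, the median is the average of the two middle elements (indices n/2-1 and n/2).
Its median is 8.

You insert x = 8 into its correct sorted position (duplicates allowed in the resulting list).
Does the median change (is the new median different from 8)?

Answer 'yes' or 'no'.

Answer: no

Derivation:
Old median = 8
Insert x = 8
New median = 8
Changed? no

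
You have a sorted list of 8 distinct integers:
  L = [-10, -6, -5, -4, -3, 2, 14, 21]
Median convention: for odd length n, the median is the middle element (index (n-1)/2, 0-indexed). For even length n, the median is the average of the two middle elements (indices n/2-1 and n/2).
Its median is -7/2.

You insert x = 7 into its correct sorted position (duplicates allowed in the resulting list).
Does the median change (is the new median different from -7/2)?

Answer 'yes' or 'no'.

Answer: yes

Derivation:
Old median = -7/2
Insert x = 7
New median = -3
Changed? yes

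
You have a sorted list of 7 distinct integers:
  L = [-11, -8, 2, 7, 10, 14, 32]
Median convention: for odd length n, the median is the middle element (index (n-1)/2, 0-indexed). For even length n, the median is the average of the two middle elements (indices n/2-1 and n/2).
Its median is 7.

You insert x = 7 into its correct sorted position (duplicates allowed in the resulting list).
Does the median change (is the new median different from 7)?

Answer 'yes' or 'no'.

Old median = 7
Insert x = 7
New median = 7
Changed? no

Answer: no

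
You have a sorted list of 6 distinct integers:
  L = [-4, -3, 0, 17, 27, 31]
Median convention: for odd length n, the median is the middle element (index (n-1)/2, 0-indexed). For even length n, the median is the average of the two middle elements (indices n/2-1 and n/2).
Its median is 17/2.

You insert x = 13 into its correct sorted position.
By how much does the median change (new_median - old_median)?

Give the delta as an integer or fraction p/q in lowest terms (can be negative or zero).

Old median = 17/2
After inserting x = 13: new sorted = [-4, -3, 0, 13, 17, 27, 31]
New median = 13
Delta = 13 - 17/2 = 9/2

Answer: 9/2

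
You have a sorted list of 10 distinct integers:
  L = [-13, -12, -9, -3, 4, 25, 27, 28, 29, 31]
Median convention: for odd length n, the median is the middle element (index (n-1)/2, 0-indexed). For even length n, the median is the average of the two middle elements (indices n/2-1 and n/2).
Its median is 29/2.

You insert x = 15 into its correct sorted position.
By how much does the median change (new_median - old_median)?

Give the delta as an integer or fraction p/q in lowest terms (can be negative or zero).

Answer: 1/2

Derivation:
Old median = 29/2
After inserting x = 15: new sorted = [-13, -12, -9, -3, 4, 15, 25, 27, 28, 29, 31]
New median = 15
Delta = 15 - 29/2 = 1/2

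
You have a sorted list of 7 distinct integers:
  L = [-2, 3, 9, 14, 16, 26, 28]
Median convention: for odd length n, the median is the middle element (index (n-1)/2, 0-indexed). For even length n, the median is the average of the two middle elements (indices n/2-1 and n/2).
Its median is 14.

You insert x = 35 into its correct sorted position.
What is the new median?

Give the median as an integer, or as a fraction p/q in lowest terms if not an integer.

Old list (sorted, length 7): [-2, 3, 9, 14, 16, 26, 28]
Old median = 14
Insert x = 35
Old length odd (7). Middle was index 3 = 14.
New length even (8). New median = avg of two middle elements.
x = 35: 7 elements are < x, 0 elements are > x.
New sorted list: [-2, 3, 9, 14, 16, 26, 28, 35]
New median = 15

Answer: 15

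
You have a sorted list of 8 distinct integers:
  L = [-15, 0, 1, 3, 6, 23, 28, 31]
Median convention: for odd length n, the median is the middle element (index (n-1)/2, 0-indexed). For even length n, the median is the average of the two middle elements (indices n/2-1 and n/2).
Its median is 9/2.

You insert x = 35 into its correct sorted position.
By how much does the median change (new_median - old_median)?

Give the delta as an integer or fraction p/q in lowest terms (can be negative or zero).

Answer: 3/2

Derivation:
Old median = 9/2
After inserting x = 35: new sorted = [-15, 0, 1, 3, 6, 23, 28, 31, 35]
New median = 6
Delta = 6 - 9/2 = 3/2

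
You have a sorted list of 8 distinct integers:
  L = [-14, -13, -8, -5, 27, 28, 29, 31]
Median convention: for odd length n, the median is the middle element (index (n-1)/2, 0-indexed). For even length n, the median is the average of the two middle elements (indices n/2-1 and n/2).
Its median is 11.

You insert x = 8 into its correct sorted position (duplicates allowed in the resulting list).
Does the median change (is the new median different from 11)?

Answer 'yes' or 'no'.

Old median = 11
Insert x = 8
New median = 8
Changed? yes

Answer: yes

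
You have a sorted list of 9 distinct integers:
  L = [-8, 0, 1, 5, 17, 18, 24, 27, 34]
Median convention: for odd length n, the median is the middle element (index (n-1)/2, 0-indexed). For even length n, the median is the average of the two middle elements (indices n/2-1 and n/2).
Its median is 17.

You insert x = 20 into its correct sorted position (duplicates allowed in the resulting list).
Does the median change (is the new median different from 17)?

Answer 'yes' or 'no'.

Answer: yes

Derivation:
Old median = 17
Insert x = 20
New median = 35/2
Changed? yes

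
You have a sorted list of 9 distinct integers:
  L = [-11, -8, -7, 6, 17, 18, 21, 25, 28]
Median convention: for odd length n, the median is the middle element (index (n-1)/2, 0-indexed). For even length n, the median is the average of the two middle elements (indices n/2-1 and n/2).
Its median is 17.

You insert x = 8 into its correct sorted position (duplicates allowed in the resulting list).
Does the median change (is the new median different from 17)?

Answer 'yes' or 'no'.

Old median = 17
Insert x = 8
New median = 25/2
Changed? yes

Answer: yes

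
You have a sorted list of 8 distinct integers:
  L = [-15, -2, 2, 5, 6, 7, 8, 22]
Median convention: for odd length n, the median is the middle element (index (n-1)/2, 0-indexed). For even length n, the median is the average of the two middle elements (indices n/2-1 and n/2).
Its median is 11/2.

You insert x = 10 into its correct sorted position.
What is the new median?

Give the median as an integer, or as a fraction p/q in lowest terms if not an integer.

Old list (sorted, length 8): [-15, -2, 2, 5, 6, 7, 8, 22]
Old median = 11/2
Insert x = 10
Old length even (8). Middle pair: indices 3,4 = 5,6.
New length odd (9). New median = single middle element.
x = 10: 7 elements are < x, 1 elements are > x.
New sorted list: [-15, -2, 2, 5, 6, 7, 8, 10, 22]
New median = 6

Answer: 6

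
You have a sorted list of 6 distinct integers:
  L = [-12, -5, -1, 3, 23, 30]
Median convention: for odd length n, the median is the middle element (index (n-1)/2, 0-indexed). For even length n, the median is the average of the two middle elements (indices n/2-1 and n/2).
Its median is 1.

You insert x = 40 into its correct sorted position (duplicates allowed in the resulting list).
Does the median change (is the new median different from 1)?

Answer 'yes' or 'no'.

Old median = 1
Insert x = 40
New median = 3
Changed? yes

Answer: yes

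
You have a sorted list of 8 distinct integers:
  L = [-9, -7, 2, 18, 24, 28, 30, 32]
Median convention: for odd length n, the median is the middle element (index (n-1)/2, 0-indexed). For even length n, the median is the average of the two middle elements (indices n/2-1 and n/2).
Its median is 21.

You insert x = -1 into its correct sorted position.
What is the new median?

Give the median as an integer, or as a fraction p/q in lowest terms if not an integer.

Answer: 18

Derivation:
Old list (sorted, length 8): [-9, -7, 2, 18, 24, 28, 30, 32]
Old median = 21
Insert x = -1
Old length even (8). Middle pair: indices 3,4 = 18,24.
New length odd (9). New median = single middle element.
x = -1: 2 elements are < x, 6 elements are > x.
New sorted list: [-9, -7, -1, 2, 18, 24, 28, 30, 32]
New median = 18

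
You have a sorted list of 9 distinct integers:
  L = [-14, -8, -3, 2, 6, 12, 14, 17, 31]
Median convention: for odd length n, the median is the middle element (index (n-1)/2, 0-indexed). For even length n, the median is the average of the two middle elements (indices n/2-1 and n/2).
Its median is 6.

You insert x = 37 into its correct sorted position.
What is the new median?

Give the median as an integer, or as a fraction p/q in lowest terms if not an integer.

Old list (sorted, length 9): [-14, -8, -3, 2, 6, 12, 14, 17, 31]
Old median = 6
Insert x = 37
Old length odd (9). Middle was index 4 = 6.
New length even (10). New median = avg of two middle elements.
x = 37: 9 elements are < x, 0 elements are > x.
New sorted list: [-14, -8, -3, 2, 6, 12, 14, 17, 31, 37]
New median = 9

Answer: 9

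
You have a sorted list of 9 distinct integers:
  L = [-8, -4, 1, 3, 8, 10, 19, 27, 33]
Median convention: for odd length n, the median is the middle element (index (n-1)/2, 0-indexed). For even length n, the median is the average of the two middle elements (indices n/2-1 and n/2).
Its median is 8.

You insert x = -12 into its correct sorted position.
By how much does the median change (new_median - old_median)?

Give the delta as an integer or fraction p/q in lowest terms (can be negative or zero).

Old median = 8
After inserting x = -12: new sorted = [-12, -8, -4, 1, 3, 8, 10, 19, 27, 33]
New median = 11/2
Delta = 11/2 - 8 = -5/2

Answer: -5/2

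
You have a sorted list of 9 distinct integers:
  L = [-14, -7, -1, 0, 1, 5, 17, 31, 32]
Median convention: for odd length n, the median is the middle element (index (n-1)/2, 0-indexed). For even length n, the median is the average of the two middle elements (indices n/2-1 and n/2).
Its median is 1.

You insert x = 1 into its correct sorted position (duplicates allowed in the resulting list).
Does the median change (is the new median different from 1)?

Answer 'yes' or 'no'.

Old median = 1
Insert x = 1
New median = 1
Changed? no

Answer: no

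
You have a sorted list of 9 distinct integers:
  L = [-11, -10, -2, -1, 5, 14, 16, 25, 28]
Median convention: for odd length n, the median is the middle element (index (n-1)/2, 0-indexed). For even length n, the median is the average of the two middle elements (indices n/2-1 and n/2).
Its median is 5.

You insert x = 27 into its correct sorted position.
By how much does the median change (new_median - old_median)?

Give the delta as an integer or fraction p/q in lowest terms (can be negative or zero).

Old median = 5
After inserting x = 27: new sorted = [-11, -10, -2, -1, 5, 14, 16, 25, 27, 28]
New median = 19/2
Delta = 19/2 - 5 = 9/2

Answer: 9/2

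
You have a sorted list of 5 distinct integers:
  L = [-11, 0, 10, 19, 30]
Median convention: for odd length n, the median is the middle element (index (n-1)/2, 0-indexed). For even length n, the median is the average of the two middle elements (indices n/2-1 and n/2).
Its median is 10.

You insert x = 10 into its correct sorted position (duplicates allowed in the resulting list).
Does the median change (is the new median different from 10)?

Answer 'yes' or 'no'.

Old median = 10
Insert x = 10
New median = 10
Changed? no

Answer: no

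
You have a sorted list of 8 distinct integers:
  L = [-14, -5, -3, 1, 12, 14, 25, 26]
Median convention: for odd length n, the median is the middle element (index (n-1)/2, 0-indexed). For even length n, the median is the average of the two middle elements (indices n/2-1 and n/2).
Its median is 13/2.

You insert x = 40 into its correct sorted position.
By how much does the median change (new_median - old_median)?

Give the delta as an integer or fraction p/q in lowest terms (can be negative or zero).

Old median = 13/2
After inserting x = 40: new sorted = [-14, -5, -3, 1, 12, 14, 25, 26, 40]
New median = 12
Delta = 12 - 13/2 = 11/2

Answer: 11/2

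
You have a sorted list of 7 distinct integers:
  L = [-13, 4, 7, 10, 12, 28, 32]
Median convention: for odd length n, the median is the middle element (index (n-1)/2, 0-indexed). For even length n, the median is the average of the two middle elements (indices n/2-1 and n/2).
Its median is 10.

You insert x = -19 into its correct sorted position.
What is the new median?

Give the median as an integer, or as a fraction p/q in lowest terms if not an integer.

Answer: 17/2

Derivation:
Old list (sorted, length 7): [-13, 4, 7, 10, 12, 28, 32]
Old median = 10
Insert x = -19
Old length odd (7). Middle was index 3 = 10.
New length even (8). New median = avg of two middle elements.
x = -19: 0 elements are < x, 7 elements are > x.
New sorted list: [-19, -13, 4, 7, 10, 12, 28, 32]
New median = 17/2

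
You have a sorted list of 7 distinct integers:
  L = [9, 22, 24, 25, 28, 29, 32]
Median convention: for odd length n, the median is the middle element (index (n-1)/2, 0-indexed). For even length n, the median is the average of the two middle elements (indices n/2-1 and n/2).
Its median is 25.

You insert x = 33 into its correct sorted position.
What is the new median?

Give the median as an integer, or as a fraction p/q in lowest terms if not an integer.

Answer: 53/2

Derivation:
Old list (sorted, length 7): [9, 22, 24, 25, 28, 29, 32]
Old median = 25
Insert x = 33
Old length odd (7). Middle was index 3 = 25.
New length even (8). New median = avg of two middle elements.
x = 33: 7 elements are < x, 0 elements are > x.
New sorted list: [9, 22, 24, 25, 28, 29, 32, 33]
New median = 53/2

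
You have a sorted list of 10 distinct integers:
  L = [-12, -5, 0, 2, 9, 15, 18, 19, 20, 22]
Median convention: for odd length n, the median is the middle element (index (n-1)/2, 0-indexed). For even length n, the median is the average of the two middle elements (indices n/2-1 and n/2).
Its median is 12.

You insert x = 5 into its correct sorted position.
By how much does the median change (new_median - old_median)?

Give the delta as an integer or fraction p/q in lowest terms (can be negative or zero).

Old median = 12
After inserting x = 5: new sorted = [-12, -5, 0, 2, 5, 9, 15, 18, 19, 20, 22]
New median = 9
Delta = 9 - 12 = -3

Answer: -3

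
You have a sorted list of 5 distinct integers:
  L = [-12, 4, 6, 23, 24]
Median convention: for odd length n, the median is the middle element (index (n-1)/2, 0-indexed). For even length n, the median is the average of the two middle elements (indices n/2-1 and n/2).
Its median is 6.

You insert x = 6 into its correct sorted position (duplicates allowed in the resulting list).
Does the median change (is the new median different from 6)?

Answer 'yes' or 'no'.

Old median = 6
Insert x = 6
New median = 6
Changed? no

Answer: no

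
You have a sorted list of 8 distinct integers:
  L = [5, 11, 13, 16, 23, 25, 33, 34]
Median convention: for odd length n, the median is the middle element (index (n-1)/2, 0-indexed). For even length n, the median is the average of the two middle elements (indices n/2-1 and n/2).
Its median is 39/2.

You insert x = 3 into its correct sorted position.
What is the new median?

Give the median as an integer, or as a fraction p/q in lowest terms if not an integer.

Answer: 16

Derivation:
Old list (sorted, length 8): [5, 11, 13, 16, 23, 25, 33, 34]
Old median = 39/2
Insert x = 3
Old length even (8). Middle pair: indices 3,4 = 16,23.
New length odd (9). New median = single middle element.
x = 3: 0 elements are < x, 8 elements are > x.
New sorted list: [3, 5, 11, 13, 16, 23, 25, 33, 34]
New median = 16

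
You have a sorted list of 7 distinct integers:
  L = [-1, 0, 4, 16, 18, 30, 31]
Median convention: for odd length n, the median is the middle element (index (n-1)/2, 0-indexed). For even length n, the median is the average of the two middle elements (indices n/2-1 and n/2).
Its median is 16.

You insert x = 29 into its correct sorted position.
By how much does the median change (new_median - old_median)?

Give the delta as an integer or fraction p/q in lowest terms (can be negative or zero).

Old median = 16
After inserting x = 29: new sorted = [-1, 0, 4, 16, 18, 29, 30, 31]
New median = 17
Delta = 17 - 16 = 1

Answer: 1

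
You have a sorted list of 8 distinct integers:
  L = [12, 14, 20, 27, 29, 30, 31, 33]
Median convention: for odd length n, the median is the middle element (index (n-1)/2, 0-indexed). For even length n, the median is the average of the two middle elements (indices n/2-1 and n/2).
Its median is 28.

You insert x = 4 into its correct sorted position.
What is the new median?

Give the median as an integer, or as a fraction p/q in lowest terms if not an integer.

Answer: 27

Derivation:
Old list (sorted, length 8): [12, 14, 20, 27, 29, 30, 31, 33]
Old median = 28
Insert x = 4
Old length even (8). Middle pair: indices 3,4 = 27,29.
New length odd (9). New median = single middle element.
x = 4: 0 elements are < x, 8 elements are > x.
New sorted list: [4, 12, 14, 20, 27, 29, 30, 31, 33]
New median = 27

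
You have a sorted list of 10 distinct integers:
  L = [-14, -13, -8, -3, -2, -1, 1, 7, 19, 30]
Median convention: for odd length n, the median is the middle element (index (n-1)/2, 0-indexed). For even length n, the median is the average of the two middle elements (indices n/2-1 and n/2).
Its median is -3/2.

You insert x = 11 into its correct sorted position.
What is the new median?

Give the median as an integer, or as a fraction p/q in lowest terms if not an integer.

Answer: -1

Derivation:
Old list (sorted, length 10): [-14, -13, -8, -3, -2, -1, 1, 7, 19, 30]
Old median = -3/2
Insert x = 11
Old length even (10). Middle pair: indices 4,5 = -2,-1.
New length odd (11). New median = single middle element.
x = 11: 8 elements are < x, 2 elements are > x.
New sorted list: [-14, -13, -8, -3, -2, -1, 1, 7, 11, 19, 30]
New median = -1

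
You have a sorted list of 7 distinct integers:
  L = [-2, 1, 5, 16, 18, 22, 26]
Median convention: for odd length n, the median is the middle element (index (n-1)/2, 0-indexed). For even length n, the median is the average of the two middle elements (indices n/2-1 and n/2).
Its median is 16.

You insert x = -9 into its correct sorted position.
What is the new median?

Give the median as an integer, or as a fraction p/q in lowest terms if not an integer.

Old list (sorted, length 7): [-2, 1, 5, 16, 18, 22, 26]
Old median = 16
Insert x = -9
Old length odd (7). Middle was index 3 = 16.
New length even (8). New median = avg of two middle elements.
x = -9: 0 elements are < x, 7 elements are > x.
New sorted list: [-9, -2, 1, 5, 16, 18, 22, 26]
New median = 21/2

Answer: 21/2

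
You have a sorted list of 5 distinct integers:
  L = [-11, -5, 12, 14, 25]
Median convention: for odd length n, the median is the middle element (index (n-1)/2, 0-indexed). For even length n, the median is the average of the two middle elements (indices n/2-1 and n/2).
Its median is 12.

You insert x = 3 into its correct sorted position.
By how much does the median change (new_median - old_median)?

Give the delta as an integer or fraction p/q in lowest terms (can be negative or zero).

Old median = 12
After inserting x = 3: new sorted = [-11, -5, 3, 12, 14, 25]
New median = 15/2
Delta = 15/2 - 12 = -9/2

Answer: -9/2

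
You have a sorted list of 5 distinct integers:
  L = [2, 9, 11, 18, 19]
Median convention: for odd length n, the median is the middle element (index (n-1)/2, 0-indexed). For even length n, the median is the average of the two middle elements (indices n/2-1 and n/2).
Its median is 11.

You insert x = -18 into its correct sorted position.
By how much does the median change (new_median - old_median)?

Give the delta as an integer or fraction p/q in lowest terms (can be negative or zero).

Old median = 11
After inserting x = -18: new sorted = [-18, 2, 9, 11, 18, 19]
New median = 10
Delta = 10 - 11 = -1

Answer: -1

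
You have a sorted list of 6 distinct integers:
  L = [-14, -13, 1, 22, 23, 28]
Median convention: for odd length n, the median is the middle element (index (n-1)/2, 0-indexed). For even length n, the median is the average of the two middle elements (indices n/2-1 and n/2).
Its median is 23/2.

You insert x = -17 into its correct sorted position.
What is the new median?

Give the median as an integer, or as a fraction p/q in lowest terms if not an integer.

Old list (sorted, length 6): [-14, -13, 1, 22, 23, 28]
Old median = 23/2
Insert x = -17
Old length even (6). Middle pair: indices 2,3 = 1,22.
New length odd (7). New median = single middle element.
x = -17: 0 elements are < x, 6 elements are > x.
New sorted list: [-17, -14, -13, 1, 22, 23, 28]
New median = 1

Answer: 1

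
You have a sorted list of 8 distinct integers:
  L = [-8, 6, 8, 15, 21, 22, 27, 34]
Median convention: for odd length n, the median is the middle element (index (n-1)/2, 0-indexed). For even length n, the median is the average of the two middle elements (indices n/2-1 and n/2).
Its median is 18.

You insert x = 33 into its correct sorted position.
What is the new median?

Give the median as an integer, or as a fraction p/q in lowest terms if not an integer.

Old list (sorted, length 8): [-8, 6, 8, 15, 21, 22, 27, 34]
Old median = 18
Insert x = 33
Old length even (8). Middle pair: indices 3,4 = 15,21.
New length odd (9). New median = single middle element.
x = 33: 7 elements are < x, 1 elements are > x.
New sorted list: [-8, 6, 8, 15, 21, 22, 27, 33, 34]
New median = 21

Answer: 21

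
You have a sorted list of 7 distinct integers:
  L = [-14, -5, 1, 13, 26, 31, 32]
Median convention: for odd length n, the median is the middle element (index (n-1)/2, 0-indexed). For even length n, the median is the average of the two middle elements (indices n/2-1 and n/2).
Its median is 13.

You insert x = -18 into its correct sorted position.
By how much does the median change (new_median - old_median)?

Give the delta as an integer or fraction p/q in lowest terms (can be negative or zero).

Old median = 13
After inserting x = -18: new sorted = [-18, -14, -5, 1, 13, 26, 31, 32]
New median = 7
Delta = 7 - 13 = -6

Answer: -6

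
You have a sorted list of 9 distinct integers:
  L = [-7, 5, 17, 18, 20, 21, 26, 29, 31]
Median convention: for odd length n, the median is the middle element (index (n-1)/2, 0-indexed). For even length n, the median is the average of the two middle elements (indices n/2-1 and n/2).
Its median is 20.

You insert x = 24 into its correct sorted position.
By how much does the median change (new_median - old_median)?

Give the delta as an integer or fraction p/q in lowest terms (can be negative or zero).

Answer: 1/2

Derivation:
Old median = 20
After inserting x = 24: new sorted = [-7, 5, 17, 18, 20, 21, 24, 26, 29, 31]
New median = 41/2
Delta = 41/2 - 20 = 1/2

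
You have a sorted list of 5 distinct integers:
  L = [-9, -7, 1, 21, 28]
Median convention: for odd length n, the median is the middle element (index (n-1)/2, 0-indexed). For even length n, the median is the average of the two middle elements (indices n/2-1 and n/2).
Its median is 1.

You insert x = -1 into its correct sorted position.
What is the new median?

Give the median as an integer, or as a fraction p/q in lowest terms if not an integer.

Answer: 0

Derivation:
Old list (sorted, length 5): [-9, -7, 1, 21, 28]
Old median = 1
Insert x = -1
Old length odd (5). Middle was index 2 = 1.
New length even (6). New median = avg of two middle elements.
x = -1: 2 elements are < x, 3 elements are > x.
New sorted list: [-9, -7, -1, 1, 21, 28]
New median = 0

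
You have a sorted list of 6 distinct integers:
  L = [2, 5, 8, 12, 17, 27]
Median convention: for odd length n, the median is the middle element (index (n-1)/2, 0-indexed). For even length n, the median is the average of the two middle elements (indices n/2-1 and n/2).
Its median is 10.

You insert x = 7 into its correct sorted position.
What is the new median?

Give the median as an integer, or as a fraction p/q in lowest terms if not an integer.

Old list (sorted, length 6): [2, 5, 8, 12, 17, 27]
Old median = 10
Insert x = 7
Old length even (6). Middle pair: indices 2,3 = 8,12.
New length odd (7). New median = single middle element.
x = 7: 2 elements are < x, 4 elements are > x.
New sorted list: [2, 5, 7, 8, 12, 17, 27]
New median = 8

Answer: 8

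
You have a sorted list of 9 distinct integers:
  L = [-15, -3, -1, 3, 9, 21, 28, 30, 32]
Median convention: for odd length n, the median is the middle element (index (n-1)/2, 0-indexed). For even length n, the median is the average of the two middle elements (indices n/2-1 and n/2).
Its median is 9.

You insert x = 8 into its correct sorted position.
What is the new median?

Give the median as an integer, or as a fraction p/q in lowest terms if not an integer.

Answer: 17/2

Derivation:
Old list (sorted, length 9): [-15, -3, -1, 3, 9, 21, 28, 30, 32]
Old median = 9
Insert x = 8
Old length odd (9). Middle was index 4 = 9.
New length even (10). New median = avg of two middle elements.
x = 8: 4 elements are < x, 5 elements are > x.
New sorted list: [-15, -3, -1, 3, 8, 9, 21, 28, 30, 32]
New median = 17/2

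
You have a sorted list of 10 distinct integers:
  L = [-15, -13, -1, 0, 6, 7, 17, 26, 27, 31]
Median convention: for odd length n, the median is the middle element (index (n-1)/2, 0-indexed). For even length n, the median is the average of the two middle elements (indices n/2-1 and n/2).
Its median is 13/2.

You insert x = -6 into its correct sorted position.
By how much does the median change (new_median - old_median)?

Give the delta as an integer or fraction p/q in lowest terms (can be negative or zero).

Answer: -1/2

Derivation:
Old median = 13/2
After inserting x = -6: new sorted = [-15, -13, -6, -1, 0, 6, 7, 17, 26, 27, 31]
New median = 6
Delta = 6 - 13/2 = -1/2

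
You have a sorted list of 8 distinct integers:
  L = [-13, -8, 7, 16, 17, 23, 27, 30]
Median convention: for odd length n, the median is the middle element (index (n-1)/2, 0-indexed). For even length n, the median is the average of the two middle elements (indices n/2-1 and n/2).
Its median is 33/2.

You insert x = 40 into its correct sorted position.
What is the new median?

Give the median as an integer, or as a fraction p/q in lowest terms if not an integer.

Answer: 17

Derivation:
Old list (sorted, length 8): [-13, -8, 7, 16, 17, 23, 27, 30]
Old median = 33/2
Insert x = 40
Old length even (8). Middle pair: indices 3,4 = 16,17.
New length odd (9). New median = single middle element.
x = 40: 8 elements are < x, 0 elements are > x.
New sorted list: [-13, -8, 7, 16, 17, 23, 27, 30, 40]
New median = 17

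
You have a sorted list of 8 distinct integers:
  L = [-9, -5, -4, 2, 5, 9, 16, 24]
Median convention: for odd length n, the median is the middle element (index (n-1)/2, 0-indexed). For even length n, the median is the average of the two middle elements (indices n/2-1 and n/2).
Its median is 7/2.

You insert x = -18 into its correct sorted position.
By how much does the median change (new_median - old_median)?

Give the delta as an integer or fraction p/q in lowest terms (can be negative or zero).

Old median = 7/2
After inserting x = -18: new sorted = [-18, -9, -5, -4, 2, 5, 9, 16, 24]
New median = 2
Delta = 2 - 7/2 = -3/2

Answer: -3/2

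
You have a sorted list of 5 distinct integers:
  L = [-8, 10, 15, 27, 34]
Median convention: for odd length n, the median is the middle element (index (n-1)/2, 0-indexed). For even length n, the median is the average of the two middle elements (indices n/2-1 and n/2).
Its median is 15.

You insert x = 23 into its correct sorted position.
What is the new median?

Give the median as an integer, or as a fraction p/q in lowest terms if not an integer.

Old list (sorted, length 5): [-8, 10, 15, 27, 34]
Old median = 15
Insert x = 23
Old length odd (5). Middle was index 2 = 15.
New length even (6). New median = avg of two middle elements.
x = 23: 3 elements are < x, 2 elements are > x.
New sorted list: [-8, 10, 15, 23, 27, 34]
New median = 19

Answer: 19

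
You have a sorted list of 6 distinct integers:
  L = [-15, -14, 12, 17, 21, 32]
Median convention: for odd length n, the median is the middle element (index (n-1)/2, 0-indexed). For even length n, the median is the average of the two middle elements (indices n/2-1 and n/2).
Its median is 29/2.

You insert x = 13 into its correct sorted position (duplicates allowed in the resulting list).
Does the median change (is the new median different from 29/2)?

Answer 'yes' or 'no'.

Answer: yes

Derivation:
Old median = 29/2
Insert x = 13
New median = 13
Changed? yes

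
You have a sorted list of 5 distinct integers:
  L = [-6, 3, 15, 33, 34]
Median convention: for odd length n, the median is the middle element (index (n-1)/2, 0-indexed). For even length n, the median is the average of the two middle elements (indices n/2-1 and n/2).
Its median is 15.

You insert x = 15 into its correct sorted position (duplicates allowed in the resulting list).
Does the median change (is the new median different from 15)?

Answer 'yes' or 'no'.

Old median = 15
Insert x = 15
New median = 15
Changed? no

Answer: no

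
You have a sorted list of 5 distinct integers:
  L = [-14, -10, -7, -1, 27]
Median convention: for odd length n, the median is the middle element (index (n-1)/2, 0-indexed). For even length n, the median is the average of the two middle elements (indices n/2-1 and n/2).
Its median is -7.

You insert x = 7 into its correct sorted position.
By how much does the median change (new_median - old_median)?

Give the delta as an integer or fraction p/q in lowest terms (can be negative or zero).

Answer: 3

Derivation:
Old median = -7
After inserting x = 7: new sorted = [-14, -10, -7, -1, 7, 27]
New median = -4
Delta = -4 - -7 = 3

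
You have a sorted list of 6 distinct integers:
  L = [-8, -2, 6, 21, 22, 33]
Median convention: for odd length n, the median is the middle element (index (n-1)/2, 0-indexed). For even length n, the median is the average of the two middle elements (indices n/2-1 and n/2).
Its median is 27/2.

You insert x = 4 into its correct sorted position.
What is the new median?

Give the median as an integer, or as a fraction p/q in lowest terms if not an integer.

Old list (sorted, length 6): [-8, -2, 6, 21, 22, 33]
Old median = 27/2
Insert x = 4
Old length even (6). Middle pair: indices 2,3 = 6,21.
New length odd (7). New median = single middle element.
x = 4: 2 elements are < x, 4 elements are > x.
New sorted list: [-8, -2, 4, 6, 21, 22, 33]
New median = 6

Answer: 6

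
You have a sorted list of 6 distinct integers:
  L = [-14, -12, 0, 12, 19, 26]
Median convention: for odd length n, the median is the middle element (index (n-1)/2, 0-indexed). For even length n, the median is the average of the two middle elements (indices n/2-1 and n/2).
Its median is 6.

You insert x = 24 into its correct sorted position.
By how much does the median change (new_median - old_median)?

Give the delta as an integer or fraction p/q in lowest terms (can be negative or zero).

Old median = 6
After inserting x = 24: new sorted = [-14, -12, 0, 12, 19, 24, 26]
New median = 12
Delta = 12 - 6 = 6

Answer: 6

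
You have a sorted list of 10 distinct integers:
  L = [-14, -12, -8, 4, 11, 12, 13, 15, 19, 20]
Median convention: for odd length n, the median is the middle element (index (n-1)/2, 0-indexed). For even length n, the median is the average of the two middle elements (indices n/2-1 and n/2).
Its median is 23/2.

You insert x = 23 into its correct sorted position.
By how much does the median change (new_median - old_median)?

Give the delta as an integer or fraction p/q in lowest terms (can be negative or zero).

Old median = 23/2
After inserting x = 23: new sorted = [-14, -12, -8, 4, 11, 12, 13, 15, 19, 20, 23]
New median = 12
Delta = 12 - 23/2 = 1/2

Answer: 1/2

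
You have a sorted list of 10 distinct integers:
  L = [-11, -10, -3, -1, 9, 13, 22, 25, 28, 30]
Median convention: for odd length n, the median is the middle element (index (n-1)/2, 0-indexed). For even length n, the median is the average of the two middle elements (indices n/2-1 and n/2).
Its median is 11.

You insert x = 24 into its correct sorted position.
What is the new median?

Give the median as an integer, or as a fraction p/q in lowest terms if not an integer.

Answer: 13

Derivation:
Old list (sorted, length 10): [-11, -10, -3, -1, 9, 13, 22, 25, 28, 30]
Old median = 11
Insert x = 24
Old length even (10). Middle pair: indices 4,5 = 9,13.
New length odd (11). New median = single middle element.
x = 24: 7 elements are < x, 3 elements are > x.
New sorted list: [-11, -10, -3, -1, 9, 13, 22, 24, 25, 28, 30]
New median = 13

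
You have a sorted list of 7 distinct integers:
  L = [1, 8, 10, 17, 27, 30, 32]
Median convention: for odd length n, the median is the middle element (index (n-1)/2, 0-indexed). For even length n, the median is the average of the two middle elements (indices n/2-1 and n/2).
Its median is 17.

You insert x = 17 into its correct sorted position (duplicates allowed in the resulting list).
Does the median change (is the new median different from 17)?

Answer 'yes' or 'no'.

Answer: no

Derivation:
Old median = 17
Insert x = 17
New median = 17
Changed? no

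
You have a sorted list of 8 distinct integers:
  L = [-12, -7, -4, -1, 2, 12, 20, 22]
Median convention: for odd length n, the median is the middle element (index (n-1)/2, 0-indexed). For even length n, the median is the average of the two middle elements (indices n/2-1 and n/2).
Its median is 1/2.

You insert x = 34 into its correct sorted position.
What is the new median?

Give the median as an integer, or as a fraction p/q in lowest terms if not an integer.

Old list (sorted, length 8): [-12, -7, -4, -1, 2, 12, 20, 22]
Old median = 1/2
Insert x = 34
Old length even (8). Middle pair: indices 3,4 = -1,2.
New length odd (9). New median = single middle element.
x = 34: 8 elements are < x, 0 elements are > x.
New sorted list: [-12, -7, -4, -1, 2, 12, 20, 22, 34]
New median = 2

Answer: 2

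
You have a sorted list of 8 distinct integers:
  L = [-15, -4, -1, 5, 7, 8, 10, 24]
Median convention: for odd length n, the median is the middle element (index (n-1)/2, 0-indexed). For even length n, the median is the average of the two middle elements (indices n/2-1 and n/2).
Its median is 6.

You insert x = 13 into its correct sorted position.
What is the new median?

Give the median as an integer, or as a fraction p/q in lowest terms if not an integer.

Old list (sorted, length 8): [-15, -4, -1, 5, 7, 8, 10, 24]
Old median = 6
Insert x = 13
Old length even (8). Middle pair: indices 3,4 = 5,7.
New length odd (9). New median = single middle element.
x = 13: 7 elements are < x, 1 elements are > x.
New sorted list: [-15, -4, -1, 5, 7, 8, 10, 13, 24]
New median = 7

Answer: 7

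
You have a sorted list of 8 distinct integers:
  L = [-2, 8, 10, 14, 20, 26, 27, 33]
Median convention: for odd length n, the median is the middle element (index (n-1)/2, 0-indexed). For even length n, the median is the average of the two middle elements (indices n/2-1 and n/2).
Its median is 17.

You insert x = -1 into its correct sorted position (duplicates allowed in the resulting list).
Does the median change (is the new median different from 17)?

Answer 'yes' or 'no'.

Answer: yes

Derivation:
Old median = 17
Insert x = -1
New median = 14
Changed? yes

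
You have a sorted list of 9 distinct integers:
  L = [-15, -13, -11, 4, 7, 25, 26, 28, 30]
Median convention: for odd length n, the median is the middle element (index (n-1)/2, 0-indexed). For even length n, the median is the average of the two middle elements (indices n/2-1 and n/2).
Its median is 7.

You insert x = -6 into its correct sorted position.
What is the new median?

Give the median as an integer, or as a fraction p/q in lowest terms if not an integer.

Old list (sorted, length 9): [-15, -13, -11, 4, 7, 25, 26, 28, 30]
Old median = 7
Insert x = -6
Old length odd (9). Middle was index 4 = 7.
New length even (10). New median = avg of two middle elements.
x = -6: 3 elements are < x, 6 elements are > x.
New sorted list: [-15, -13, -11, -6, 4, 7, 25, 26, 28, 30]
New median = 11/2

Answer: 11/2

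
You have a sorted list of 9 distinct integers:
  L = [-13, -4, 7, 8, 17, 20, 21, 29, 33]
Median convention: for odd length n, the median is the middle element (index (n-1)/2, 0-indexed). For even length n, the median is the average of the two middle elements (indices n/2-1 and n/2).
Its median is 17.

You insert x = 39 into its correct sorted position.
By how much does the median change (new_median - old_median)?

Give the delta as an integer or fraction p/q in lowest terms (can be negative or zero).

Old median = 17
After inserting x = 39: new sorted = [-13, -4, 7, 8, 17, 20, 21, 29, 33, 39]
New median = 37/2
Delta = 37/2 - 17 = 3/2

Answer: 3/2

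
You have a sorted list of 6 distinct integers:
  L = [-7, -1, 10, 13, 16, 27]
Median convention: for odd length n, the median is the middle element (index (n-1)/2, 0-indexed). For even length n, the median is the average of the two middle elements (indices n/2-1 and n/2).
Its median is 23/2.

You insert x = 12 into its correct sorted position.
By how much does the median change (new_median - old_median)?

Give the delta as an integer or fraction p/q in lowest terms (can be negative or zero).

Old median = 23/2
After inserting x = 12: new sorted = [-7, -1, 10, 12, 13, 16, 27]
New median = 12
Delta = 12 - 23/2 = 1/2

Answer: 1/2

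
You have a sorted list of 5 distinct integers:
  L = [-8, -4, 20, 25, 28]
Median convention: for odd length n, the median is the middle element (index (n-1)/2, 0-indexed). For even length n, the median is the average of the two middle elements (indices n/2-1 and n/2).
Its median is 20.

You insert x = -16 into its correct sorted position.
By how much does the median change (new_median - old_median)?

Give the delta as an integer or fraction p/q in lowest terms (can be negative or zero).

Answer: -12

Derivation:
Old median = 20
After inserting x = -16: new sorted = [-16, -8, -4, 20, 25, 28]
New median = 8
Delta = 8 - 20 = -12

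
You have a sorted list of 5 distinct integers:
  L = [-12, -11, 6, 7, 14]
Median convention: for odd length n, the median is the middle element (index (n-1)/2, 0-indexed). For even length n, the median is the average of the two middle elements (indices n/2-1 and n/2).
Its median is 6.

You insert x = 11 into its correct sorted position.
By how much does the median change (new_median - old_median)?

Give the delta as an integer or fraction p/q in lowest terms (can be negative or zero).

Old median = 6
After inserting x = 11: new sorted = [-12, -11, 6, 7, 11, 14]
New median = 13/2
Delta = 13/2 - 6 = 1/2

Answer: 1/2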